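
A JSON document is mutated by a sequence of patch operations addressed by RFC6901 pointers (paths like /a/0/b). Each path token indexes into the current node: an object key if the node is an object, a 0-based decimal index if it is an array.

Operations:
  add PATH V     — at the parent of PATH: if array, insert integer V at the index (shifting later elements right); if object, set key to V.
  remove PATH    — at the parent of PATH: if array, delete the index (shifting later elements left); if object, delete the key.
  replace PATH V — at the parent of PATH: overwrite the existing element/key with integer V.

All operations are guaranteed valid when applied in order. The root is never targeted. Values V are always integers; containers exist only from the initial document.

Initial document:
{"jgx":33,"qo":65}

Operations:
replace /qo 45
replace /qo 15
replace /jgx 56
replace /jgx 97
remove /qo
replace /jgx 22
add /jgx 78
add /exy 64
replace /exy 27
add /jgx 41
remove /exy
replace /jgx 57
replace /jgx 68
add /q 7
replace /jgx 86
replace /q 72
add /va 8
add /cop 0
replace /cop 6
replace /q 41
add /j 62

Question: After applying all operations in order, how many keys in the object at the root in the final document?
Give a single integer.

After op 1 (replace /qo 45): {"jgx":33,"qo":45}
After op 2 (replace /qo 15): {"jgx":33,"qo":15}
After op 3 (replace /jgx 56): {"jgx":56,"qo":15}
After op 4 (replace /jgx 97): {"jgx":97,"qo":15}
After op 5 (remove /qo): {"jgx":97}
After op 6 (replace /jgx 22): {"jgx":22}
After op 7 (add /jgx 78): {"jgx":78}
After op 8 (add /exy 64): {"exy":64,"jgx":78}
After op 9 (replace /exy 27): {"exy":27,"jgx":78}
After op 10 (add /jgx 41): {"exy":27,"jgx":41}
After op 11 (remove /exy): {"jgx":41}
After op 12 (replace /jgx 57): {"jgx":57}
After op 13 (replace /jgx 68): {"jgx":68}
After op 14 (add /q 7): {"jgx":68,"q":7}
After op 15 (replace /jgx 86): {"jgx":86,"q":7}
After op 16 (replace /q 72): {"jgx":86,"q":72}
After op 17 (add /va 8): {"jgx":86,"q":72,"va":8}
After op 18 (add /cop 0): {"cop":0,"jgx":86,"q":72,"va":8}
After op 19 (replace /cop 6): {"cop":6,"jgx":86,"q":72,"va":8}
After op 20 (replace /q 41): {"cop":6,"jgx":86,"q":41,"va":8}
After op 21 (add /j 62): {"cop":6,"j":62,"jgx":86,"q":41,"va":8}
Size at the root: 5

Answer: 5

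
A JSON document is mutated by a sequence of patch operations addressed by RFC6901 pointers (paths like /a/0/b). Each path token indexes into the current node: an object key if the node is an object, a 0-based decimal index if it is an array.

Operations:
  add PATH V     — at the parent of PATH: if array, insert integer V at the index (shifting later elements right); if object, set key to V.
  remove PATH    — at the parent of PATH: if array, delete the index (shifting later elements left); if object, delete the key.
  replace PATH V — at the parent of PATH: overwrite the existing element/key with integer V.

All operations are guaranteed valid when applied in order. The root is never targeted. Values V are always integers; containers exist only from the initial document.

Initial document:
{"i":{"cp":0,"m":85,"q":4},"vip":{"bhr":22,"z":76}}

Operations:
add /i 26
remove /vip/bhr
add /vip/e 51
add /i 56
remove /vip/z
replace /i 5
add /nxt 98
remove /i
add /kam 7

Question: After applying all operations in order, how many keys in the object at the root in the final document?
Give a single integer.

Answer: 3

Derivation:
After op 1 (add /i 26): {"i":26,"vip":{"bhr":22,"z":76}}
After op 2 (remove /vip/bhr): {"i":26,"vip":{"z":76}}
After op 3 (add /vip/e 51): {"i":26,"vip":{"e":51,"z":76}}
After op 4 (add /i 56): {"i":56,"vip":{"e":51,"z":76}}
After op 5 (remove /vip/z): {"i":56,"vip":{"e":51}}
After op 6 (replace /i 5): {"i":5,"vip":{"e":51}}
After op 7 (add /nxt 98): {"i":5,"nxt":98,"vip":{"e":51}}
After op 8 (remove /i): {"nxt":98,"vip":{"e":51}}
After op 9 (add /kam 7): {"kam":7,"nxt":98,"vip":{"e":51}}
Size at the root: 3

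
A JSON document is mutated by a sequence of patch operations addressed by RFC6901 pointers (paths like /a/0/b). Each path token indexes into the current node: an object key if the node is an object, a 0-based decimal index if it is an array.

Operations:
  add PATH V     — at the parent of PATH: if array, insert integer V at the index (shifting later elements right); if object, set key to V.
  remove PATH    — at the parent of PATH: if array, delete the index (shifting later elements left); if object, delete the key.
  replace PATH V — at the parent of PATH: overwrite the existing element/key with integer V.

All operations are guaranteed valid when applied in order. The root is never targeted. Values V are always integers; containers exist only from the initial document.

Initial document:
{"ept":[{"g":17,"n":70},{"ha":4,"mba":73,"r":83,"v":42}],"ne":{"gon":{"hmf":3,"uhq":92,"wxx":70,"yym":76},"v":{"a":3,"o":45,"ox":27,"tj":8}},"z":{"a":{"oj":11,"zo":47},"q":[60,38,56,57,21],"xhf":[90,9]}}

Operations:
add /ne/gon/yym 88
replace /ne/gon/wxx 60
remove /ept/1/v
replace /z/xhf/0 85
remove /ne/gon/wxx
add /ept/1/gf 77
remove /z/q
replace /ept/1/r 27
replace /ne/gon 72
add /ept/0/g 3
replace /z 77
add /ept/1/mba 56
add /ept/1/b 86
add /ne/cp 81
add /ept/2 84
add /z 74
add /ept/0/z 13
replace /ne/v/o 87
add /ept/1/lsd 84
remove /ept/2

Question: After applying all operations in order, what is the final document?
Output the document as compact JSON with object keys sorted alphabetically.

Answer: {"ept":[{"g":3,"n":70,"z":13},{"b":86,"gf":77,"ha":4,"lsd":84,"mba":56,"r":27}],"ne":{"cp":81,"gon":72,"v":{"a":3,"o":87,"ox":27,"tj":8}},"z":74}

Derivation:
After op 1 (add /ne/gon/yym 88): {"ept":[{"g":17,"n":70},{"ha":4,"mba":73,"r":83,"v":42}],"ne":{"gon":{"hmf":3,"uhq":92,"wxx":70,"yym":88},"v":{"a":3,"o":45,"ox":27,"tj":8}},"z":{"a":{"oj":11,"zo":47},"q":[60,38,56,57,21],"xhf":[90,9]}}
After op 2 (replace /ne/gon/wxx 60): {"ept":[{"g":17,"n":70},{"ha":4,"mba":73,"r":83,"v":42}],"ne":{"gon":{"hmf":3,"uhq":92,"wxx":60,"yym":88},"v":{"a":3,"o":45,"ox":27,"tj":8}},"z":{"a":{"oj":11,"zo":47},"q":[60,38,56,57,21],"xhf":[90,9]}}
After op 3 (remove /ept/1/v): {"ept":[{"g":17,"n":70},{"ha":4,"mba":73,"r":83}],"ne":{"gon":{"hmf":3,"uhq":92,"wxx":60,"yym":88},"v":{"a":3,"o":45,"ox":27,"tj":8}},"z":{"a":{"oj":11,"zo":47},"q":[60,38,56,57,21],"xhf":[90,9]}}
After op 4 (replace /z/xhf/0 85): {"ept":[{"g":17,"n":70},{"ha":4,"mba":73,"r":83}],"ne":{"gon":{"hmf":3,"uhq":92,"wxx":60,"yym":88},"v":{"a":3,"o":45,"ox":27,"tj":8}},"z":{"a":{"oj":11,"zo":47},"q":[60,38,56,57,21],"xhf":[85,9]}}
After op 5 (remove /ne/gon/wxx): {"ept":[{"g":17,"n":70},{"ha":4,"mba":73,"r":83}],"ne":{"gon":{"hmf":3,"uhq":92,"yym":88},"v":{"a":3,"o":45,"ox":27,"tj":8}},"z":{"a":{"oj":11,"zo":47},"q":[60,38,56,57,21],"xhf":[85,9]}}
After op 6 (add /ept/1/gf 77): {"ept":[{"g":17,"n":70},{"gf":77,"ha":4,"mba":73,"r":83}],"ne":{"gon":{"hmf":3,"uhq":92,"yym":88},"v":{"a":3,"o":45,"ox":27,"tj":8}},"z":{"a":{"oj":11,"zo":47},"q":[60,38,56,57,21],"xhf":[85,9]}}
After op 7 (remove /z/q): {"ept":[{"g":17,"n":70},{"gf":77,"ha":4,"mba":73,"r":83}],"ne":{"gon":{"hmf":3,"uhq":92,"yym":88},"v":{"a":3,"o":45,"ox":27,"tj":8}},"z":{"a":{"oj":11,"zo":47},"xhf":[85,9]}}
After op 8 (replace /ept/1/r 27): {"ept":[{"g":17,"n":70},{"gf":77,"ha":4,"mba":73,"r":27}],"ne":{"gon":{"hmf":3,"uhq":92,"yym":88},"v":{"a":3,"o":45,"ox":27,"tj":8}},"z":{"a":{"oj":11,"zo":47},"xhf":[85,9]}}
After op 9 (replace /ne/gon 72): {"ept":[{"g":17,"n":70},{"gf":77,"ha":4,"mba":73,"r":27}],"ne":{"gon":72,"v":{"a":3,"o":45,"ox":27,"tj":8}},"z":{"a":{"oj":11,"zo":47},"xhf":[85,9]}}
After op 10 (add /ept/0/g 3): {"ept":[{"g":3,"n":70},{"gf":77,"ha":4,"mba":73,"r":27}],"ne":{"gon":72,"v":{"a":3,"o":45,"ox":27,"tj":8}},"z":{"a":{"oj":11,"zo":47},"xhf":[85,9]}}
After op 11 (replace /z 77): {"ept":[{"g":3,"n":70},{"gf":77,"ha":4,"mba":73,"r":27}],"ne":{"gon":72,"v":{"a":3,"o":45,"ox":27,"tj":8}},"z":77}
After op 12 (add /ept/1/mba 56): {"ept":[{"g":3,"n":70},{"gf":77,"ha":4,"mba":56,"r":27}],"ne":{"gon":72,"v":{"a":3,"o":45,"ox":27,"tj":8}},"z":77}
After op 13 (add /ept/1/b 86): {"ept":[{"g":3,"n":70},{"b":86,"gf":77,"ha":4,"mba":56,"r":27}],"ne":{"gon":72,"v":{"a":3,"o":45,"ox":27,"tj":8}},"z":77}
After op 14 (add /ne/cp 81): {"ept":[{"g":3,"n":70},{"b":86,"gf":77,"ha":4,"mba":56,"r":27}],"ne":{"cp":81,"gon":72,"v":{"a":3,"o":45,"ox":27,"tj":8}},"z":77}
After op 15 (add /ept/2 84): {"ept":[{"g":3,"n":70},{"b":86,"gf":77,"ha":4,"mba":56,"r":27},84],"ne":{"cp":81,"gon":72,"v":{"a":3,"o":45,"ox":27,"tj":8}},"z":77}
After op 16 (add /z 74): {"ept":[{"g":3,"n":70},{"b":86,"gf":77,"ha":4,"mba":56,"r":27},84],"ne":{"cp":81,"gon":72,"v":{"a":3,"o":45,"ox":27,"tj":8}},"z":74}
After op 17 (add /ept/0/z 13): {"ept":[{"g":3,"n":70,"z":13},{"b":86,"gf":77,"ha":4,"mba":56,"r":27},84],"ne":{"cp":81,"gon":72,"v":{"a":3,"o":45,"ox":27,"tj":8}},"z":74}
After op 18 (replace /ne/v/o 87): {"ept":[{"g":3,"n":70,"z":13},{"b":86,"gf":77,"ha":4,"mba":56,"r":27},84],"ne":{"cp":81,"gon":72,"v":{"a":3,"o":87,"ox":27,"tj":8}},"z":74}
After op 19 (add /ept/1/lsd 84): {"ept":[{"g":3,"n":70,"z":13},{"b":86,"gf":77,"ha":4,"lsd":84,"mba":56,"r":27},84],"ne":{"cp":81,"gon":72,"v":{"a":3,"o":87,"ox":27,"tj":8}},"z":74}
After op 20 (remove /ept/2): {"ept":[{"g":3,"n":70,"z":13},{"b":86,"gf":77,"ha":4,"lsd":84,"mba":56,"r":27}],"ne":{"cp":81,"gon":72,"v":{"a":3,"o":87,"ox":27,"tj":8}},"z":74}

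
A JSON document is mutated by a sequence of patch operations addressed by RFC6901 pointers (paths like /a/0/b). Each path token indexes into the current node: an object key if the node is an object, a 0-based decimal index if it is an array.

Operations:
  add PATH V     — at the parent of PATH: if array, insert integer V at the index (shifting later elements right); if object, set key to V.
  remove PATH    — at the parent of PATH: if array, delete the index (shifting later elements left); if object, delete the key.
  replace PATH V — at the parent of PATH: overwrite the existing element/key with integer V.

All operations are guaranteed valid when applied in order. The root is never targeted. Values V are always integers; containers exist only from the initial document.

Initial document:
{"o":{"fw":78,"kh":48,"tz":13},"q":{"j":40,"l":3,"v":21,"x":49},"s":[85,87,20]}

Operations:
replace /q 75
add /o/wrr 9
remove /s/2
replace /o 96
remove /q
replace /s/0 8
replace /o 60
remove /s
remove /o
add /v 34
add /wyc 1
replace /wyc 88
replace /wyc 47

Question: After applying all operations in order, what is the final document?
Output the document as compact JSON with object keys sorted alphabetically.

After op 1 (replace /q 75): {"o":{"fw":78,"kh":48,"tz":13},"q":75,"s":[85,87,20]}
After op 2 (add /o/wrr 9): {"o":{"fw":78,"kh":48,"tz":13,"wrr":9},"q":75,"s":[85,87,20]}
After op 3 (remove /s/2): {"o":{"fw":78,"kh":48,"tz":13,"wrr":9},"q":75,"s":[85,87]}
After op 4 (replace /o 96): {"o":96,"q":75,"s":[85,87]}
After op 5 (remove /q): {"o":96,"s":[85,87]}
After op 6 (replace /s/0 8): {"o":96,"s":[8,87]}
After op 7 (replace /o 60): {"o":60,"s":[8,87]}
After op 8 (remove /s): {"o":60}
After op 9 (remove /o): {}
After op 10 (add /v 34): {"v":34}
After op 11 (add /wyc 1): {"v":34,"wyc":1}
After op 12 (replace /wyc 88): {"v":34,"wyc":88}
After op 13 (replace /wyc 47): {"v":34,"wyc":47}

Answer: {"v":34,"wyc":47}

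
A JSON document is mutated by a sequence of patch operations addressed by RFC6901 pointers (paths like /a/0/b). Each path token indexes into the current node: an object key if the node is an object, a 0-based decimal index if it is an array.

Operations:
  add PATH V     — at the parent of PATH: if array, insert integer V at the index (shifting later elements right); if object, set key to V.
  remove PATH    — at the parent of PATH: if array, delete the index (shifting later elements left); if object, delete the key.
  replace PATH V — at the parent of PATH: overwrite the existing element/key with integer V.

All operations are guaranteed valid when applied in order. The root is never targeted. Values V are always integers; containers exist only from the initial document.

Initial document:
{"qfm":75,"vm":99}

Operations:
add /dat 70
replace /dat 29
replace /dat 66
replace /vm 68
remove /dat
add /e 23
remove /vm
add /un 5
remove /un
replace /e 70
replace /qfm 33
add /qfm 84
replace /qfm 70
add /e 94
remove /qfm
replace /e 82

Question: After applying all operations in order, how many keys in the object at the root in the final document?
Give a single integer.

After op 1 (add /dat 70): {"dat":70,"qfm":75,"vm":99}
After op 2 (replace /dat 29): {"dat":29,"qfm":75,"vm":99}
After op 3 (replace /dat 66): {"dat":66,"qfm":75,"vm":99}
After op 4 (replace /vm 68): {"dat":66,"qfm":75,"vm":68}
After op 5 (remove /dat): {"qfm":75,"vm":68}
After op 6 (add /e 23): {"e":23,"qfm":75,"vm":68}
After op 7 (remove /vm): {"e":23,"qfm":75}
After op 8 (add /un 5): {"e":23,"qfm":75,"un":5}
After op 9 (remove /un): {"e":23,"qfm":75}
After op 10 (replace /e 70): {"e":70,"qfm":75}
After op 11 (replace /qfm 33): {"e":70,"qfm":33}
After op 12 (add /qfm 84): {"e":70,"qfm":84}
After op 13 (replace /qfm 70): {"e":70,"qfm":70}
After op 14 (add /e 94): {"e":94,"qfm":70}
After op 15 (remove /qfm): {"e":94}
After op 16 (replace /e 82): {"e":82}
Size at the root: 1

Answer: 1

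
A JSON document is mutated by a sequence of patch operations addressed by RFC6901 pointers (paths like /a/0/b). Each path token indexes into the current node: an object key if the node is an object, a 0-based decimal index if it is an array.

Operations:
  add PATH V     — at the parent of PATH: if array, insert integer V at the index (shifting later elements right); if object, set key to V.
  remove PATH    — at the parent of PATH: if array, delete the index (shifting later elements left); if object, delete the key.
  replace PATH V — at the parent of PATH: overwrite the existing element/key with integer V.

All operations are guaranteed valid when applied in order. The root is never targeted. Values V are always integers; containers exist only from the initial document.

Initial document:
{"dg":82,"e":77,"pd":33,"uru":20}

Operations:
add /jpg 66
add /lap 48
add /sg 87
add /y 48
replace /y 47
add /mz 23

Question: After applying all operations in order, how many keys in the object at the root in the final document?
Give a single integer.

After op 1 (add /jpg 66): {"dg":82,"e":77,"jpg":66,"pd":33,"uru":20}
After op 2 (add /lap 48): {"dg":82,"e":77,"jpg":66,"lap":48,"pd":33,"uru":20}
After op 3 (add /sg 87): {"dg":82,"e":77,"jpg":66,"lap":48,"pd":33,"sg":87,"uru":20}
After op 4 (add /y 48): {"dg":82,"e":77,"jpg":66,"lap":48,"pd":33,"sg":87,"uru":20,"y":48}
After op 5 (replace /y 47): {"dg":82,"e":77,"jpg":66,"lap":48,"pd":33,"sg":87,"uru":20,"y":47}
After op 6 (add /mz 23): {"dg":82,"e":77,"jpg":66,"lap":48,"mz":23,"pd":33,"sg":87,"uru":20,"y":47}
Size at the root: 9

Answer: 9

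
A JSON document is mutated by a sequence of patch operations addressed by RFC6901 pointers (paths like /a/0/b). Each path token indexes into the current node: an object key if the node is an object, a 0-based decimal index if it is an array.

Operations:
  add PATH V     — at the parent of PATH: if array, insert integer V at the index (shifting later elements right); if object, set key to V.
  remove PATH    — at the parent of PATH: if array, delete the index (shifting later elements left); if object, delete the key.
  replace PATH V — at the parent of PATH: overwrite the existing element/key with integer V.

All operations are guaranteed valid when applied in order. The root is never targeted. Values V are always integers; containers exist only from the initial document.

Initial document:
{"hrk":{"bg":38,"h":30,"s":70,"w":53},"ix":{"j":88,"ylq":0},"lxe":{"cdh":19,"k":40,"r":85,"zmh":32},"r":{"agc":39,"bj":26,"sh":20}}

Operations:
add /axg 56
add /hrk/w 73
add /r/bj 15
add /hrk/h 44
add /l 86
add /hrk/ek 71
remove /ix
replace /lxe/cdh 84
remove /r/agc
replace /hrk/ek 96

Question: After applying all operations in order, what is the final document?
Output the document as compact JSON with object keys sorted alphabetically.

After op 1 (add /axg 56): {"axg":56,"hrk":{"bg":38,"h":30,"s":70,"w":53},"ix":{"j":88,"ylq":0},"lxe":{"cdh":19,"k":40,"r":85,"zmh":32},"r":{"agc":39,"bj":26,"sh":20}}
After op 2 (add /hrk/w 73): {"axg":56,"hrk":{"bg":38,"h":30,"s":70,"w":73},"ix":{"j":88,"ylq":0},"lxe":{"cdh":19,"k":40,"r":85,"zmh":32},"r":{"agc":39,"bj":26,"sh":20}}
After op 3 (add /r/bj 15): {"axg":56,"hrk":{"bg":38,"h":30,"s":70,"w":73},"ix":{"j":88,"ylq":0},"lxe":{"cdh":19,"k":40,"r":85,"zmh":32},"r":{"agc":39,"bj":15,"sh":20}}
After op 4 (add /hrk/h 44): {"axg":56,"hrk":{"bg":38,"h":44,"s":70,"w":73},"ix":{"j":88,"ylq":0},"lxe":{"cdh":19,"k":40,"r":85,"zmh":32},"r":{"agc":39,"bj":15,"sh":20}}
After op 5 (add /l 86): {"axg":56,"hrk":{"bg":38,"h":44,"s":70,"w":73},"ix":{"j":88,"ylq":0},"l":86,"lxe":{"cdh":19,"k":40,"r":85,"zmh":32},"r":{"agc":39,"bj":15,"sh":20}}
After op 6 (add /hrk/ek 71): {"axg":56,"hrk":{"bg":38,"ek":71,"h":44,"s":70,"w":73},"ix":{"j":88,"ylq":0},"l":86,"lxe":{"cdh":19,"k":40,"r":85,"zmh":32},"r":{"agc":39,"bj":15,"sh":20}}
After op 7 (remove /ix): {"axg":56,"hrk":{"bg":38,"ek":71,"h":44,"s":70,"w":73},"l":86,"lxe":{"cdh":19,"k":40,"r":85,"zmh":32},"r":{"agc":39,"bj":15,"sh":20}}
After op 8 (replace /lxe/cdh 84): {"axg":56,"hrk":{"bg":38,"ek":71,"h":44,"s":70,"w":73},"l":86,"lxe":{"cdh":84,"k":40,"r":85,"zmh":32},"r":{"agc":39,"bj":15,"sh":20}}
After op 9 (remove /r/agc): {"axg":56,"hrk":{"bg":38,"ek":71,"h":44,"s":70,"w":73},"l":86,"lxe":{"cdh":84,"k":40,"r":85,"zmh":32},"r":{"bj":15,"sh":20}}
After op 10 (replace /hrk/ek 96): {"axg":56,"hrk":{"bg":38,"ek":96,"h":44,"s":70,"w":73},"l":86,"lxe":{"cdh":84,"k":40,"r":85,"zmh":32},"r":{"bj":15,"sh":20}}

Answer: {"axg":56,"hrk":{"bg":38,"ek":96,"h":44,"s":70,"w":73},"l":86,"lxe":{"cdh":84,"k":40,"r":85,"zmh":32},"r":{"bj":15,"sh":20}}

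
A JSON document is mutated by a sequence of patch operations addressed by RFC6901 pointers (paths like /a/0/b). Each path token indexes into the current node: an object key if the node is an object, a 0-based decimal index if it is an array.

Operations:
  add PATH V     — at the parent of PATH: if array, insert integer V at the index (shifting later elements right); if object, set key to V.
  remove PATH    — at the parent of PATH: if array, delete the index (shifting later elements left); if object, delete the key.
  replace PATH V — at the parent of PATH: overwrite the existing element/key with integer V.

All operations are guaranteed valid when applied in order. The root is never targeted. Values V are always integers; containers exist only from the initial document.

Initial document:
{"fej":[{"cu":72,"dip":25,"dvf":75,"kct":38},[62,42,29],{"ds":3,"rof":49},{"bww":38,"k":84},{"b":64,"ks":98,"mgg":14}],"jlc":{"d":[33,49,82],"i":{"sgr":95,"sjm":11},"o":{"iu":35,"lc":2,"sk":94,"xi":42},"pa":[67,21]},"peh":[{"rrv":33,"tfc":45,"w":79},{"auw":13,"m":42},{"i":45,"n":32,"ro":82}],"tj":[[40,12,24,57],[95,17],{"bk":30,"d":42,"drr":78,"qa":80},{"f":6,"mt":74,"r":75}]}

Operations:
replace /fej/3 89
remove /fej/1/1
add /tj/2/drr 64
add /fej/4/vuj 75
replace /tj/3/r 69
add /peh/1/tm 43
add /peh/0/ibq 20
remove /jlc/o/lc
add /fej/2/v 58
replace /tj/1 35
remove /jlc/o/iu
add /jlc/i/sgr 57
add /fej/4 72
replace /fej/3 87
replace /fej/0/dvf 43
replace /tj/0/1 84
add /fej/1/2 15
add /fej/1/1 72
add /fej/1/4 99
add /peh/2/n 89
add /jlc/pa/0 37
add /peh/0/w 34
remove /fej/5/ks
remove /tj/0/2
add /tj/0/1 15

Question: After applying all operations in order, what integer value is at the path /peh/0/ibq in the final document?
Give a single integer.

After op 1 (replace /fej/3 89): {"fej":[{"cu":72,"dip":25,"dvf":75,"kct":38},[62,42,29],{"ds":3,"rof":49},89,{"b":64,"ks":98,"mgg":14}],"jlc":{"d":[33,49,82],"i":{"sgr":95,"sjm":11},"o":{"iu":35,"lc":2,"sk":94,"xi":42},"pa":[67,21]},"peh":[{"rrv":33,"tfc":45,"w":79},{"auw":13,"m":42},{"i":45,"n":32,"ro":82}],"tj":[[40,12,24,57],[95,17],{"bk":30,"d":42,"drr":78,"qa":80},{"f":6,"mt":74,"r":75}]}
After op 3 (add /tj/2/drr 64): {"fej":[{"cu":72,"dip":25,"dvf":75,"kct":38},[62,29],{"ds":3,"rof":49},89,{"b":64,"ks":98,"mgg":14}],"jlc":{"d":[33,49,82],"i":{"sgr":95,"sjm":11},"o":{"iu":35,"lc":2,"sk":94,"xi":42},"pa":[67,21]},"peh":[{"rrv":33,"tfc":45,"w":79},{"auw":13,"m":42},{"i":45,"n":32,"ro":82}],"tj":[[40,12,24,57],[95,17],{"bk":30,"d":42,"drr":64,"qa":80},{"f":6,"mt":74,"r":75}]}
After op 5 (replace /tj/3/r 69): {"fej":[{"cu":72,"dip":25,"dvf":75,"kct":38},[62,29],{"ds":3,"rof":49},89,{"b":64,"ks":98,"mgg":14,"vuj":75}],"jlc":{"d":[33,49,82],"i":{"sgr":95,"sjm":11},"o":{"iu":35,"lc":2,"sk":94,"xi":42},"pa":[67,21]},"peh":[{"rrv":33,"tfc":45,"w":79},{"auw":13,"m":42},{"i":45,"n":32,"ro":82}],"tj":[[40,12,24,57],[95,17],{"bk":30,"d":42,"drr":64,"qa":80},{"f":6,"mt":74,"r":69}]}
After op 7 (add /peh/0/ibq 20): {"fej":[{"cu":72,"dip":25,"dvf":75,"kct":38},[62,29],{"ds":3,"rof":49},89,{"b":64,"ks":98,"mgg":14,"vuj":75}],"jlc":{"d":[33,49,82],"i":{"sgr":95,"sjm":11},"o":{"iu":35,"lc":2,"sk":94,"xi":42},"pa":[67,21]},"peh":[{"ibq":20,"rrv":33,"tfc":45,"w":79},{"auw":13,"m":42,"tm":43},{"i":45,"n":32,"ro":82}],"tj":[[40,12,24,57],[95,17],{"bk":30,"d":42,"drr":64,"qa":80},{"f":6,"mt":74,"r":69}]}
After op 9 (add /fej/2/v 58): {"fej":[{"cu":72,"dip":25,"dvf":75,"kct":38},[62,29],{"ds":3,"rof":49,"v":58},89,{"b":64,"ks":98,"mgg":14,"vuj":75}],"jlc":{"d":[33,49,82],"i":{"sgr":95,"sjm":11},"o":{"iu":35,"sk":94,"xi":42},"pa":[67,21]},"peh":[{"ibq":20,"rrv":33,"tfc":45,"w":79},{"auw":13,"m":42,"tm":43},{"i":45,"n":32,"ro":82}],"tj":[[40,12,24,57],[95,17],{"bk":30,"d":42,"drr":64,"qa":80},{"f":6,"mt":74,"r":69}]}
After op 11 (remove /jlc/o/iu): {"fej":[{"cu":72,"dip":25,"dvf":75,"kct":38},[62,29],{"ds":3,"rof":49,"v":58},89,{"b":64,"ks":98,"mgg":14,"vuj":75}],"jlc":{"d":[33,49,82],"i":{"sgr":95,"sjm":11},"o":{"sk":94,"xi":42},"pa":[67,21]},"peh":[{"ibq":20,"rrv":33,"tfc":45,"w":79},{"auw":13,"m":42,"tm":43},{"i":45,"n":32,"ro":82}],"tj":[[40,12,24,57],35,{"bk":30,"d":42,"drr":64,"qa":80},{"f":6,"mt":74,"r":69}]}
After op 13 (add /fej/4 72): {"fej":[{"cu":72,"dip":25,"dvf":75,"kct":38},[62,29],{"ds":3,"rof":49,"v":58},89,72,{"b":64,"ks":98,"mgg":14,"vuj":75}],"jlc":{"d":[33,49,82],"i":{"sgr":57,"sjm":11},"o":{"sk":94,"xi":42},"pa":[67,21]},"peh":[{"ibq":20,"rrv":33,"tfc":45,"w":79},{"auw":13,"m":42,"tm":43},{"i":45,"n":32,"ro":82}],"tj":[[40,12,24,57],35,{"bk":30,"d":42,"drr":64,"qa":80},{"f":6,"mt":74,"r":69}]}
After op 15 (replace /fej/0/dvf 43): {"fej":[{"cu":72,"dip":25,"dvf":43,"kct":38},[62,29],{"ds":3,"rof":49,"v":58},87,72,{"b":64,"ks":98,"mgg":14,"vuj":75}],"jlc":{"d":[33,49,82],"i":{"sgr":57,"sjm":11},"o":{"sk":94,"xi":42},"pa":[67,21]},"peh":[{"ibq":20,"rrv":33,"tfc":45,"w":79},{"auw":13,"m":42,"tm":43},{"i":45,"n":32,"ro":82}],"tj":[[40,12,24,57],35,{"bk":30,"d":42,"drr":64,"qa":80},{"f":6,"mt":74,"r":69}]}
After op 17 (add /fej/1/2 15): {"fej":[{"cu":72,"dip":25,"dvf":43,"kct":38},[62,29,15],{"ds":3,"rof":49,"v":58},87,72,{"b":64,"ks":98,"mgg":14,"vuj":75}],"jlc":{"d":[33,49,82],"i":{"sgr":57,"sjm":11},"o":{"sk":94,"xi":42},"pa":[67,21]},"peh":[{"ibq":20,"rrv":33,"tfc":45,"w":79},{"auw":13,"m":42,"tm":43},{"i":45,"n":32,"ro":82}],"tj":[[40,84,24,57],35,{"bk":30,"d":42,"drr":64,"qa":80},{"f":6,"mt":74,"r":69}]}
After op 19 (add /fej/1/4 99): {"fej":[{"cu":72,"dip":25,"dvf":43,"kct":38},[62,72,29,15,99],{"ds":3,"rof":49,"v":58},87,72,{"b":64,"ks":98,"mgg":14,"vuj":75}],"jlc":{"d":[33,49,82],"i":{"sgr":57,"sjm":11},"o":{"sk":94,"xi":42},"pa":[67,21]},"peh":[{"ibq":20,"rrv":33,"tfc":45,"w":79},{"auw":13,"m":42,"tm":43},{"i":45,"n":32,"ro":82}],"tj":[[40,84,24,57],35,{"bk":30,"d":42,"drr":64,"qa":80},{"f":6,"mt":74,"r":69}]}
After op 21 (add /jlc/pa/0 37): {"fej":[{"cu":72,"dip":25,"dvf":43,"kct":38},[62,72,29,15,99],{"ds":3,"rof":49,"v":58},87,72,{"b":64,"ks":98,"mgg":14,"vuj":75}],"jlc":{"d":[33,49,82],"i":{"sgr":57,"sjm":11},"o":{"sk":94,"xi":42},"pa":[37,67,21]},"peh":[{"ibq":20,"rrv":33,"tfc":45,"w":79},{"auw":13,"m":42,"tm":43},{"i":45,"n":89,"ro":82}],"tj":[[40,84,24,57],35,{"bk":30,"d":42,"drr":64,"qa":80},{"f":6,"mt":74,"r":69}]}
After op 23 (remove /fej/5/ks): {"fej":[{"cu":72,"dip":25,"dvf":43,"kct":38},[62,72,29,15,99],{"ds":3,"rof":49,"v":58},87,72,{"b":64,"mgg":14,"vuj":75}],"jlc":{"d":[33,49,82],"i":{"sgr":57,"sjm":11},"o":{"sk":94,"xi":42},"pa":[37,67,21]},"peh":[{"ibq":20,"rrv":33,"tfc":45,"w":34},{"auw":13,"m":42,"tm":43},{"i":45,"n":89,"ro":82}],"tj":[[40,84,24,57],35,{"bk":30,"d":42,"drr":64,"qa":80},{"f":6,"mt":74,"r":69}]}
Value at /peh/0/ibq: 20

Answer: 20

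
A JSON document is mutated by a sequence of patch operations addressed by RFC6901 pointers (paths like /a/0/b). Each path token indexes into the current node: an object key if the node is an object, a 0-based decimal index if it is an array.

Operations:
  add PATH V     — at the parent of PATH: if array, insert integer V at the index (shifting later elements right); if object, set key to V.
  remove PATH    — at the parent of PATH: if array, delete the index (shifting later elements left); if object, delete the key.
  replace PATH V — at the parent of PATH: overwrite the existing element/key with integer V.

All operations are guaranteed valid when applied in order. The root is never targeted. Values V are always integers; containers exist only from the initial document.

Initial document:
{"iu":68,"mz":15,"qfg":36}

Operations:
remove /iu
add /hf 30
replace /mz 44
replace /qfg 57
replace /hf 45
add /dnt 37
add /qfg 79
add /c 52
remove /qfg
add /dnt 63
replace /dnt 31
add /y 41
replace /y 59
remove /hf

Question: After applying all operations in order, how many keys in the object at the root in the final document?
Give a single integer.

After op 1 (remove /iu): {"mz":15,"qfg":36}
After op 2 (add /hf 30): {"hf":30,"mz":15,"qfg":36}
After op 3 (replace /mz 44): {"hf":30,"mz":44,"qfg":36}
After op 4 (replace /qfg 57): {"hf":30,"mz":44,"qfg":57}
After op 5 (replace /hf 45): {"hf":45,"mz":44,"qfg":57}
After op 6 (add /dnt 37): {"dnt":37,"hf":45,"mz":44,"qfg":57}
After op 7 (add /qfg 79): {"dnt":37,"hf":45,"mz":44,"qfg":79}
After op 8 (add /c 52): {"c":52,"dnt":37,"hf":45,"mz":44,"qfg":79}
After op 9 (remove /qfg): {"c":52,"dnt":37,"hf":45,"mz":44}
After op 10 (add /dnt 63): {"c":52,"dnt":63,"hf":45,"mz":44}
After op 11 (replace /dnt 31): {"c":52,"dnt":31,"hf":45,"mz":44}
After op 12 (add /y 41): {"c":52,"dnt":31,"hf":45,"mz":44,"y":41}
After op 13 (replace /y 59): {"c":52,"dnt":31,"hf":45,"mz":44,"y":59}
After op 14 (remove /hf): {"c":52,"dnt":31,"mz":44,"y":59}
Size at the root: 4

Answer: 4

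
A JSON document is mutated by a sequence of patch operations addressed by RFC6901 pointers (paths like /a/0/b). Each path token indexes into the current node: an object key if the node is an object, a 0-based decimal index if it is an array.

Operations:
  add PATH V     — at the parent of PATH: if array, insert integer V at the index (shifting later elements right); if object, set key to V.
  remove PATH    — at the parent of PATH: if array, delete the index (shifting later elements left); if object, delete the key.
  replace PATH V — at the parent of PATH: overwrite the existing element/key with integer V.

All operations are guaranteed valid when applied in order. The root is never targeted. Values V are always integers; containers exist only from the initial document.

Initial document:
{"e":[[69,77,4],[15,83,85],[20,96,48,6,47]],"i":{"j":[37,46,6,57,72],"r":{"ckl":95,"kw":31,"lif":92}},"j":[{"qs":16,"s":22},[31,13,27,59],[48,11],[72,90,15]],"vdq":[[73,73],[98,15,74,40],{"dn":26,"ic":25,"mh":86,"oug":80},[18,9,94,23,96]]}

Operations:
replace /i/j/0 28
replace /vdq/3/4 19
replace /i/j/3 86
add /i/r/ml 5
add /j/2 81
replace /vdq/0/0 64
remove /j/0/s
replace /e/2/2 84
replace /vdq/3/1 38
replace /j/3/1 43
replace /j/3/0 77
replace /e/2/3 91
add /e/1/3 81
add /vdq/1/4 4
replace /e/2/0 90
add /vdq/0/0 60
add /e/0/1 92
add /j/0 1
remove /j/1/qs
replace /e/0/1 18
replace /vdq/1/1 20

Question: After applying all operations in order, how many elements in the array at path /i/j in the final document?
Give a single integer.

Answer: 5

Derivation:
After op 1 (replace /i/j/0 28): {"e":[[69,77,4],[15,83,85],[20,96,48,6,47]],"i":{"j":[28,46,6,57,72],"r":{"ckl":95,"kw":31,"lif":92}},"j":[{"qs":16,"s":22},[31,13,27,59],[48,11],[72,90,15]],"vdq":[[73,73],[98,15,74,40],{"dn":26,"ic":25,"mh":86,"oug":80},[18,9,94,23,96]]}
After op 2 (replace /vdq/3/4 19): {"e":[[69,77,4],[15,83,85],[20,96,48,6,47]],"i":{"j":[28,46,6,57,72],"r":{"ckl":95,"kw":31,"lif":92}},"j":[{"qs":16,"s":22},[31,13,27,59],[48,11],[72,90,15]],"vdq":[[73,73],[98,15,74,40],{"dn":26,"ic":25,"mh":86,"oug":80},[18,9,94,23,19]]}
After op 3 (replace /i/j/3 86): {"e":[[69,77,4],[15,83,85],[20,96,48,6,47]],"i":{"j":[28,46,6,86,72],"r":{"ckl":95,"kw":31,"lif":92}},"j":[{"qs":16,"s":22},[31,13,27,59],[48,11],[72,90,15]],"vdq":[[73,73],[98,15,74,40],{"dn":26,"ic":25,"mh":86,"oug":80},[18,9,94,23,19]]}
After op 4 (add /i/r/ml 5): {"e":[[69,77,4],[15,83,85],[20,96,48,6,47]],"i":{"j":[28,46,6,86,72],"r":{"ckl":95,"kw":31,"lif":92,"ml":5}},"j":[{"qs":16,"s":22},[31,13,27,59],[48,11],[72,90,15]],"vdq":[[73,73],[98,15,74,40],{"dn":26,"ic":25,"mh":86,"oug":80},[18,9,94,23,19]]}
After op 5 (add /j/2 81): {"e":[[69,77,4],[15,83,85],[20,96,48,6,47]],"i":{"j":[28,46,6,86,72],"r":{"ckl":95,"kw":31,"lif":92,"ml":5}},"j":[{"qs":16,"s":22},[31,13,27,59],81,[48,11],[72,90,15]],"vdq":[[73,73],[98,15,74,40],{"dn":26,"ic":25,"mh":86,"oug":80},[18,9,94,23,19]]}
After op 6 (replace /vdq/0/0 64): {"e":[[69,77,4],[15,83,85],[20,96,48,6,47]],"i":{"j":[28,46,6,86,72],"r":{"ckl":95,"kw":31,"lif":92,"ml":5}},"j":[{"qs":16,"s":22},[31,13,27,59],81,[48,11],[72,90,15]],"vdq":[[64,73],[98,15,74,40],{"dn":26,"ic":25,"mh":86,"oug":80},[18,9,94,23,19]]}
After op 7 (remove /j/0/s): {"e":[[69,77,4],[15,83,85],[20,96,48,6,47]],"i":{"j":[28,46,6,86,72],"r":{"ckl":95,"kw":31,"lif":92,"ml":5}},"j":[{"qs":16},[31,13,27,59],81,[48,11],[72,90,15]],"vdq":[[64,73],[98,15,74,40],{"dn":26,"ic":25,"mh":86,"oug":80},[18,9,94,23,19]]}
After op 8 (replace /e/2/2 84): {"e":[[69,77,4],[15,83,85],[20,96,84,6,47]],"i":{"j":[28,46,6,86,72],"r":{"ckl":95,"kw":31,"lif":92,"ml":5}},"j":[{"qs":16},[31,13,27,59],81,[48,11],[72,90,15]],"vdq":[[64,73],[98,15,74,40],{"dn":26,"ic":25,"mh":86,"oug":80},[18,9,94,23,19]]}
After op 9 (replace /vdq/3/1 38): {"e":[[69,77,4],[15,83,85],[20,96,84,6,47]],"i":{"j":[28,46,6,86,72],"r":{"ckl":95,"kw":31,"lif":92,"ml":5}},"j":[{"qs":16},[31,13,27,59],81,[48,11],[72,90,15]],"vdq":[[64,73],[98,15,74,40],{"dn":26,"ic":25,"mh":86,"oug":80},[18,38,94,23,19]]}
After op 10 (replace /j/3/1 43): {"e":[[69,77,4],[15,83,85],[20,96,84,6,47]],"i":{"j":[28,46,6,86,72],"r":{"ckl":95,"kw":31,"lif":92,"ml":5}},"j":[{"qs":16},[31,13,27,59],81,[48,43],[72,90,15]],"vdq":[[64,73],[98,15,74,40],{"dn":26,"ic":25,"mh":86,"oug":80},[18,38,94,23,19]]}
After op 11 (replace /j/3/0 77): {"e":[[69,77,4],[15,83,85],[20,96,84,6,47]],"i":{"j":[28,46,6,86,72],"r":{"ckl":95,"kw":31,"lif":92,"ml":5}},"j":[{"qs":16},[31,13,27,59],81,[77,43],[72,90,15]],"vdq":[[64,73],[98,15,74,40],{"dn":26,"ic":25,"mh":86,"oug":80},[18,38,94,23,19]]}
After op 12 (replace /e/2/3 91): {"e":[[69,77,4],[15,83,85],[20,96,84,91,47]],"i":{"j":[28,46,6,86,72],"r":{"ckl":95,"kw":31,"lif":92,"ml":5}},"j":[{"qs":16},[31,13,27,59],81,[77,43],[72,90,15]],"vdq":[[64,73],[98,15,74,40],{"dn":26,"ic":25,"mh":86,"oug":80},[18,38,94,23,19]]}
After op 13 (add /e/1/3 81): {"e":[[69,77,4],[15,83,85,81],[20,96,84,91,47]],"i":{"j":[28,46,6,86,72],"r":{"ckl":95,"kw":31,"lif":92,"ml":5}},"j":[{"qs":16},[31,13,27,59],81,[77,43],[72,90,15]],"vdq":[[64,73],[98,15,74,40],{"dn":26,"ic":25,"mh":86,"oug":80},[18,38,94,23,19]]}
After op 14 (add /vdq/1/4 4): {"e":[[69,77,4],[15,83,85,81],[20,96,84,91,47]],"i":{"j":[28,46,6,86,72],"r":{"ckl":95,"kw":31,"lif":92,"ml":5}},"j":[{"qs":16},[31,13,27,59],81,[77,43],[72,90,15]],"vdq":[[64,73],[98,15,74,40,4],{"dn":26,"ic":25,"mh":86,"oug":80},[18,38,94,23,19]]}
After op 15 (replace /e/2/0 90): {"e":[[69,77,4],[15,83,85,81],[90,96,84,91,47]],"i":{"j":[28,46,6,86,72],"r":{"ckl":95,"kw":31,"lif":92,"ml":5}},"j":[{"qs":16},[31,13,27,59],81,[77,43],[72,90,15]],"vdq":[[64,73],[98,15,74,40,4],{"dn":26,"ic":25,"mh":86,"oug":80},[18,38,94,23,19]]}
After op 16 (add /vdq/0/0 60): {"e":[[69,77,4],[15,83,85,81],[90,96,84,91,47]],"i":{"j":[28,46,6,86,72],"r":{"ckl":95,"kw":31,"lif":92,"ml":5}},"j":[{"qs":16},[31,13,27,59],81,[77,43],[72,90,15]],"vdq":[[60,64,73],[98,15,74,40,4],{"dn":26,"ic":25,"mh":86,"oug":80},[18,38,94,23,19]]}
After op 17 (add /e/0/1 92): {"e":[[69,92,77,4],[15,83,85,81],[90,96,84,91,47]],"i":{"j":[28,46,6,86,72],"r":{"ckl":95,"kw":31,"lif":92,"ml":5}},"j":[{"qs":16},[31,13,27,59],81,[77,43],[72,90,15]],"vdq":[[60,64,73],[98,15,74,40,4],{"dn":26,"ic":25,"mh":86,"oug":80},[18,38,94,23,19]]}
After op 18 (add /j/0 1): {"e":[[69,92,77,4],[15,83,85,81],[90,96,84,91,47]],"i":{"j":[28,46,6,86,72],"r":{"ckl":95,"kw":31,"lif":92,"ml":5}},"j":[1,{"qs":16},[31,13,27,59],81,[77,43],[72,90,15]],"vdq":[[60,64,73],[98,15,74,40,4],{"dn":26,"ic":25,"mh":86,"oug":80},[18,38,94,23,19]]}
After op 19 (remove /j/1/qs): {"e":[[69,92,77,4],[15,83,85,81],[90,96,84,91,47]],"i":{"j":[28,46,6,86,72],"r":{"ckl":95,"kw":31,"lif":92,"ml":5}},"j":[1,{},[31,13,27,59],81,[77,43],[72,90,15]],"vdq":[[60,64,73],[98,15,74,40,4],{"dn":26,"ic":25,"mh":86,"oug":80},[18,38,94,23,19]]}
After op 20 (replace /e/0/1 18): {"e":[[69,18,77,4],[15,83,85,81],[90,96,84,91,47]],"i":{"j":[28,46,6,86,72],"r":{"ckl":95,"kw":31,"lif":92,"ml":5}},"j":[1,{},[31,13,27,59],81,[77,43],[72,90,15]],"vdq":[[60,64,73],[98,15,74,40,4],{"dn":26,"ic":25,"mh":86,"oug":80},[18,38,94,23,19]]}
After op 21 (replace /vdq/1/1 20): {"e":[[69,18,77,4],[15,83,85,81],[90,96,84,91,47]],"i":{"j":[28,46,6,86,72],"r":{"ckl":95,"kw":31,"lif":92,"ml":5}},"j":[1,{},[31,13,27,59],81,[77,43],[72,90,15]],"vdq":[[60,64,73],[98,20,74,40,4],{"dn":26,"ic":25,"mh":86,"oug":80},[18,38,94,23,19]]}
Size at path /i/j: 5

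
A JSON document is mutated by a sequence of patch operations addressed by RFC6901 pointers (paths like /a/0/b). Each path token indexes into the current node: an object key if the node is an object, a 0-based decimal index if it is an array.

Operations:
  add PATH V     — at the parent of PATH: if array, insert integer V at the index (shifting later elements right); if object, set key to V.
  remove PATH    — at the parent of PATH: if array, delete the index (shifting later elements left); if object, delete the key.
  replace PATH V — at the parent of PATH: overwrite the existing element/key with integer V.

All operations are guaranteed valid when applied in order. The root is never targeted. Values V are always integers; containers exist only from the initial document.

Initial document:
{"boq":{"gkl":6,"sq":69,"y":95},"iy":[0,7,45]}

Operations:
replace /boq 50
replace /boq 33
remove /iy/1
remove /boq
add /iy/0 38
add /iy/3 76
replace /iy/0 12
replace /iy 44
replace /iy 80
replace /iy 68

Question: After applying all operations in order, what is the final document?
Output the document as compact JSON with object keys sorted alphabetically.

After op 1 (replace /boq 50): {"boq":50,"iy":[0,7,45]}
After op 2 (replace /boq 33): {"boq":33,"iy":[0,7,45]}
After op 3 (remove /iy/1): {"boq":33,"iy":[0,45]}
After op 4 (remove /boq): {"iy":[0,45]}
After op 5 (add /iy/0 38): {"iy":[38,0,45]}
After op 6 (add /iy/3 76): {"iy":[38,0,45,76]}
After op 7 (replace /iy/0 12): {"iy":[12,0,45,76]}
After op 8 (replace /iy 44): {"iy":44}
After op 9 (replace /iy 80): {"iy":80}
After op 10 (replace /iy 68): {"iy":68}

Answer: {"iy":68}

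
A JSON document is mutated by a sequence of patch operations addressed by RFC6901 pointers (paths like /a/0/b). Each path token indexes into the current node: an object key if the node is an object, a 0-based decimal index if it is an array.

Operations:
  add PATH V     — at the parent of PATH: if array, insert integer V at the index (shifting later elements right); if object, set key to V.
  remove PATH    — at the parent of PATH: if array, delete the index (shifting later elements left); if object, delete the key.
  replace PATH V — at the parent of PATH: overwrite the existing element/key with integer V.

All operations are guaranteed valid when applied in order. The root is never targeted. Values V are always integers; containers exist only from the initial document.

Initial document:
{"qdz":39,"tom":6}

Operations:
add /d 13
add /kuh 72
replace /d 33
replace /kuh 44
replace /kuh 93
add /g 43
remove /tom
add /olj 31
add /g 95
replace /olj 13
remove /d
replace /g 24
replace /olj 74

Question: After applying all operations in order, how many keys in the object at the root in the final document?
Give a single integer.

Answer: 4

Derivation:
After op 1 (add /d 13): {"d":13,"qdz":39,"tom":6}
After op 2 (add /kuh 72): {"d":13,"kuh":72,"qdz":39,"tom":6}
After op 3 (replace /d 33): {"d":33,"kuh":72,"qdz":39,"tom":6}
After op 4 (replace /kuh 44): {"d":33,"kuh":44,"qdz":39,"tom":6}
After op 5 (replace /kuh 93): {"d":33,"kuh":93,"qdz":39,"tom":6}
After op 6 (add /g 43): {"d":33,"g":43,"kuh":93,"qdz":39,"tom":6}
After op 7 (remove /tom): {"d":33,"g":43,"kuh":93,"qdz":39}
After op 8 (add /olj 31): {"d":33,"g":43,"kuh":93,"olj":31,"qdz":39}
After op 9 (add /g 95): {"d":33,"g":95,"kuh":93,"olj":31,"qdz":39}
After op 10 (replace /olj 13): {"d":33,"g":95,"kuh":93,"olj":13,"qdz":39}
After op 11 (remove /d): {"g":95,"kuh":93,"olj":13,"qdz":39}
After op 12 (replace /g 24): {"g":24,"kuh":93,"olj":13,"qdz":39}
After op 13 (replace /olj 74): {"g":24,"kuh":93,"olj":74,"qdz":39}
Size at the root: 4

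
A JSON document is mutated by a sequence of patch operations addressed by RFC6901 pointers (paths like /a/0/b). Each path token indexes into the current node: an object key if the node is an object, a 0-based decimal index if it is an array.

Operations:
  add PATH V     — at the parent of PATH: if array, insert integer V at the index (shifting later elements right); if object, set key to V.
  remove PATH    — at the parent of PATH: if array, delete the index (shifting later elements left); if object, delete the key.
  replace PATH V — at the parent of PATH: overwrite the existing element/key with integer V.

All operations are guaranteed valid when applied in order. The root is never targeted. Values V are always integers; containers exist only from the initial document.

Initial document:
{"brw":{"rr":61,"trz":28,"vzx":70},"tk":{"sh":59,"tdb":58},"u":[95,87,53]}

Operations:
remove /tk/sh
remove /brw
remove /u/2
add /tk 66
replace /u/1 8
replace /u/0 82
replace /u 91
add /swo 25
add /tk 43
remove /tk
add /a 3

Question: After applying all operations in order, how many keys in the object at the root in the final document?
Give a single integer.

After op 1 (remove /tk/sh): {"brw":{"rr":61,"trz":28,"vzx":70},"tk":{"tdb":58},"u":[95,87,53]}
After op 2 (remove /brw): {"tk":{"tdb":58},"u":[95,87,53]}
After op 3 (remove /u/2): {"tk":{"tdb":58},"u":[95,87]}
After op 4 (add /tk 66): {"tk":66,"u":[95,87]}
After op 5 (replace /u/1 8): {"tk":66,"u":[95,8]}
After op 6 (replace /u/0 82): {"tk":66,"u":[82,8]}
After op 7 (replace /u 91): {"tk":66,"u":91}
After op 8 (add /swo 25): {"swo":25,"tk":66,"u":91}
After op 9 (add /tk 43): {"swo":25,"tk":43,"u":91}
After op 10 (remove /tk): {"swo":25,"u":91}
After op 11 (add /a 3): {"a":3,"swo":25,"u":91}
Size at the root: 3

Answer: 3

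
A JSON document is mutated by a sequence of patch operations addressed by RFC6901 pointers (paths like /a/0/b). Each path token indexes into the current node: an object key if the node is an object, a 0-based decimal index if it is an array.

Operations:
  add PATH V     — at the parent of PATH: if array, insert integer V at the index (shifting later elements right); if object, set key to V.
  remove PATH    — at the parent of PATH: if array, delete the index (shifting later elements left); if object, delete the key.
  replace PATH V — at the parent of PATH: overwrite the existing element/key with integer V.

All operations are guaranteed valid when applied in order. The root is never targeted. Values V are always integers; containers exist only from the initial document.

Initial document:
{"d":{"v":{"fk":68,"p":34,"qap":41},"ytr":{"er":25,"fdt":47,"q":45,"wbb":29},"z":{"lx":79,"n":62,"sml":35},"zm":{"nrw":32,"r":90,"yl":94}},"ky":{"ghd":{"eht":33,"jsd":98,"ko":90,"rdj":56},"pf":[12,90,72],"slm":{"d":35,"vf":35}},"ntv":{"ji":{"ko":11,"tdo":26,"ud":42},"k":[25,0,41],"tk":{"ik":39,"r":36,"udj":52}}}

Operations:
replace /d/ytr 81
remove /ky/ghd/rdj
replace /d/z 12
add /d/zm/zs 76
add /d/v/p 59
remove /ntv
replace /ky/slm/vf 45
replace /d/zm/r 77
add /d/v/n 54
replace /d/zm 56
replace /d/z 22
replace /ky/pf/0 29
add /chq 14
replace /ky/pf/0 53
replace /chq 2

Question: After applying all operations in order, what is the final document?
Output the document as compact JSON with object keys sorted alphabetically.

Answer: {"chq":2,"d":{"v":{"fk":68,"n":54,"p":59,"qap":41},"ytr":81,"z":22,"zm":56},"ky":{"ghd":{"eht":33,"jsd":98,"ko":90},"pf":[53,90,72],"slm":{"d":35,"vf":45}}}

Derivation:
After op 1 (replace /d/ytr 81): {"d":{"v":{"fk":68,"p":34,"qap":41},"ytr":81,"z":{"lx":79,"n":62,"sml":35},"zm":{"nrw":32,"r":90,"yl":94}},"ky":{"ghd":{"eht":33,"jsd":98,"ko":90,"rdj":56},"pf":[12,90,72],"slm":{"d":35,"vf":35}},"ntv":{"ji":{"ko":11,"tdo":26,"ud":42},"k":[25,0,41],"tk":{"ik":39,"r":36,"udj":52}}}
After op 2 (remove /ky/ghd/rdj): {"d":{"v":{"fk":68,"p":34,"qap":41},"ytr":81,"z":{"lx":79,"n":62,"sml":35},"zm":{"nrw":32,"r":90,"yl":94}},"ky":{"ghd":{"eht":33,"jsd":98,"ko":90},"pf":[12,90,72],"slm":{"d":35,"vf":35}},"ntv":{"ji":{"ko":11,"tdo":26,"ud":42},"k":[25,0,41],"tk":{"ik":39,"r":36,"udj":52}}}
After op 3 (replace /d/z 12): {"d":{"v":{"fk":68,"p":34,"qap":41},"ytr":81,"z":12,"zm":{"nrw":32,"r":90,"yl":94}},"ky":{"ghd":{"eht":33,"jsd":98,"ko":90},"pf":[12,90,72],"slm":{"d":35,"vf":35}},"ntv":{"ji":{"ko":11,"tdo":26,"ud":42},"k":[25,0,41],"tk":{"ik":39,"r":36,"udj":52}}}
After op 4 (add /d/zm/zs 76): {"d":{"v":{"fk":68,"p":34,"qap":41},"ytr":81,"z":12,"zm":{"nrw":32,"r":90,"yl":94,"zs":76}},"ky":{"ghd":{"eht":33,"jsd":98,"ko":90},"pf":[12,90,72],"slm":{"d":35,"vf":35}},"ntv":{"ji":{"ko":11,"tdo":26,"ud":42},"k":[25,0,41],"tk":{"ik":39,"r":36,"udj":52}}}
After op 5 (add /d/v/p 59): {"d":{"v":{"fk":68,"p":59,"qap":41},"ytr":81,"z":12,"zm":{"nrw":32,"r":90,"yl":94,"zs":76}},"ky":{"ghd":{"eht":33,"jsd":98,"ko":90},"pf":[12,90,72],"slm":{"d":35,"vf":35}},"ntv":{"ji":{"ko":11,"tdo":26,"ud":42},"k":[25,0,41],"tk":{"ik":39,"r":36,"udj":52}}}
After op 6 (remove /ntv): {"d":{"v":{"fk":68,"p":59,"qap":41},"ytr":81,"z":12,"zm":{"nrw":32,"r":90,"yl":94,"zs":76}},"ky":{"ghd":{"eht":33,"jsd":98,"ko":90},"pf":[12,90,72],"slm":{"d":35,"vf":35}}}
After op 7 (replace /ky/slm/vf 45): {"d":{"v":{"fk":68,"p":59,"qap":41},"ytr":81,"z":12,"zm":{"nrw":32,"r":90,"yl":94,"zs":76}},"ky":{"ghd":{"eht":33,"jsd":98,"ko":90},"pf":[12,90,72],"slm":{"d":35,"vf":45}}}
After op 8 (replace /d/zm/r 77): {"d":{"v":{"fk":68,"p":59,"qap":41},"ytr":81,"z":12,"zm":{"nrw":32,"r":77,"yl":94,"zs":76}},"ky":{"ghd":{"eht":33,"jsd":98,"ko":90},"pf":[12,90,72],"slm":{"d":35,"vf":45}}}
After op 9 (add /d/v/n 54): {"d":{"v":{"fk":68,"n":54,"p":59,"qap":41},"ytr":81,"z":12,"zm":{"nrw":32,"r":77,"yl":94,"zs":76}},"ky":{"ghd":{"eht":33,"jsd":98,"ko":90},"pf":[12,90,72],"slm":{"d":35,"vf":45}}}
After op 10 (replace /d/zm 56): {"d":{"v":{"fk":68,"n":54,"p":59,"qap":41},"ytr":81,"z":12,"zm":56},"ky":{"ghd":{"eht":33,"jsd":98,"ko":90},"pf":[12,90,72],"slm":{"d":35,"vf":45}}}
After op 11 (replace /d/z 22): {"d":{"v":{"fk":68,"n":54,"p":59,"qap":41},"ytr":81,"z":22,"zm":56},"ky":{"ghd":{"eht":33,"jsd":98,"ko":90},"pf":[12,90,72],"slm":{"d":35,"vf":45}}}
After op 12 (replace /ky/pf/0 29): {"d":{"v":{"fk":68,"n":54,"p":59,"qap":41},"ytr":81,"z":22,"zm":56},"ky":{"ghd":{"eht":33,"jsd":98,"ko":90},"pf":[29,90,72],"slm":{"d":35,"vf":45}}}
After op 13 (add /chq 14): {"chq":14,"d":{"v":{"fk":68,"n":54,"p":59,"qap":41},"ytr":81,"z":22,"zm":56},"ky":{"ghd":{"eht":33,"jsd":98,"ko":90},"pf":[29,90,72],"slm":{"d":35,"vf":45}}}
After op 14 (replace /ky/pf/0 53): {"chq":14,"d":{"v":{"fk":68,"n":54,"p":59,"qap":41},"ytr":81,"z":22,"zm":56},"ky":{"ghd":{"eht":33,"jsd":98,"ko":90},"pf":[53,90,72],"slm":{"d":35,"vf":45}}}
After op 15 (replace /chq 2): {"chq":2,"d":{"v":{"fk":68,"n":54,"p":59,"qap":41},"ytr":81,"z":22,"zm":56},"ky":{"ghd":{"eht":33,"jsd":98,"ko":90},"pf":[53,90,72],"slm":{"d":35,"vf":45}}}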